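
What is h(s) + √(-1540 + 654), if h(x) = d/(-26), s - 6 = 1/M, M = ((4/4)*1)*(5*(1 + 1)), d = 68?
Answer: -34/13 + I*√886 ≈ -2.6154 + 29.766*I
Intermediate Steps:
M = 10 (M = ((4*(¼))*1)*(5*2) = (1*1)*10 = 1*10 = 10)
s = 61/10 (s = 6 + 1/10 = 6 + ⅒ = 61/10 ≈ 6.1000)
h(x) = -34/13 (h(x) = 68/(-26) = 68*(-1/26) = -34/13)
h(s) + √(-1540 + 654) = -34/13 + √(-1540 + 654) = -34/13 + √(-886) = -34/13 + I*√886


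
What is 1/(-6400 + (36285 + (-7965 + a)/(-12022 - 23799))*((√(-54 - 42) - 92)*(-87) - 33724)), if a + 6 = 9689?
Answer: -149687632774103305/139850229997702613394149492 + 4050617338887009*I*√6/279700459995405226788298984 ≈ -1.0703e-9 + 3.5473e-11*I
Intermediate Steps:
a = 9683 (a = -6 + 9689 = 9683)
1/(-6400 + (36285 + (-7965 + a)/(-12022 - 23799))*((√(-54 - 42) - 92)*(-87) - 33724)) = 1/(-6400 + (36285 + (-7965 + 9683)/(-12022 - 23799))*((√(-54 - 42) - 92)*(-87) - 33724)) = 1/(-6400 + (36285 + 1718/(-35821))*((√(-96) - 92)*(-87) - 33724)) = 1/(-6400 + (36285 + 1718*(-1/35821))*((4*I*√6 - 92)*(-87) - 33724)) = 1/(-6400 + (36285 - 1718/35821)*((-92 + 4*I*√6)*(-87) - 33724)) = 1/(-6400 + 1299763267*((8004 - 348*I*√6) - 33724)/35821) = 1/(-6400 + 1299763267*(-25720 - 348*I*√6)/35821) = 1/(-6400 + (-33429911227240/35821 - 452317616916*I*√6/35821)) = 1/(-33430140481640/35821 - 452317616916*I*√6/35821)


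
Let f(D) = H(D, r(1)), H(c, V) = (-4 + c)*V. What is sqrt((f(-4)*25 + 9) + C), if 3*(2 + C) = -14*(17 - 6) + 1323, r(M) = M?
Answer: sqrt(1770)/3 ≈ 14.024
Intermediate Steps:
H(c, V) = V*(-4 + c)
f(D) = -4 + D (f(D) = 1*(-4 + D) = -4 + D)
C = 1163/3 (C = -2 + (-14*(17 - 6) + 1323)/3 = -2 + (-14*11 + 1323)/3 = -2 + (-154 + 1323)/3 = -2 + (1/3)*1169 = -2 + 1169/3 = 1163/3 ≈ 387.67)
sqrt((f(-4)*25 + 9) + C) = sqrt(((-4 - 4)*25 + 9) + 1163/3) = sqrt((-8*25 + 9) + 1163/3) = sqrt((-200 + 9) + 1163/3) = sqrt(-191 + 1163/3) = sqrt(590/3) = sqrt(1770)/3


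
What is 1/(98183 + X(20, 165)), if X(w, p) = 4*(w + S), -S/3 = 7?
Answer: 1/98179 ≈ 1.0185e-5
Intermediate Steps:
S = -21 (S = -3*7 = -21)
X(w, p) = -84 + 4*w (X(w, p) = 4*(w - 21) = 4*(-21 + w) = -84 + 4*w)
1/(98183 + X(20, 165)) = 1/(98183 + (-84 + 4*20)) = 1/(98183 + (-84 + 80)) = 1/(98183 - 4) = 1/98179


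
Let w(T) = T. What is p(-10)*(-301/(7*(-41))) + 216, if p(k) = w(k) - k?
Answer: 216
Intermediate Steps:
p(k) = 0 (p(k) = k - k = 0)
p(-10)*(-301/(7*(-41))) + 216 = 0*(-301/(7*(-41))) + 216 = 0*(-301/(-287)) + 216 = 0*(-301*(-1/287)) + 216 = 0*(43/41) + 216 = 0 + 216 = 216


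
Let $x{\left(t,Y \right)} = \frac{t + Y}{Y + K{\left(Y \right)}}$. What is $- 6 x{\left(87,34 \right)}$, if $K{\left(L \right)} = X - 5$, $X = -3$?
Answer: $- \frac{363}{13} \approx -27.923$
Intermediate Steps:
$K{\left(L \right)} = -8$ ($K{\left(L \right)} = -3 - 5 = -8$)
$x{\left(t,Y \right)} = \frac{Y + t}{-8 + Y}$ ($x{\left(t,Y \right)} = \frac{t + Y}{Y - 8} = \frac{Y + t}{-8 + Y}$)
$- 6 x{\left(87,34 \right)} = - 6 \frac{34 + 87}{-8 + 34} = - 6 \cdot \frac{1}{26} \cdot 121 = \left(-6\right) \frac{121}{26} = - \frac{363}{13}$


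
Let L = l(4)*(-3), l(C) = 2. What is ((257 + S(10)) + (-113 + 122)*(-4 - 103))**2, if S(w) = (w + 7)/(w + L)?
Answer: 7879249/16 ≈ 4.9245e+5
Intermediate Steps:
L = -6 (L = 2*(-3) = -6)
S(w) = (7 + w)/(-6 + w) (S(w) = (w + 7)/(w - 6) = (7 + w)/(-6 + w))
((257 + S(10)) + (-113 + 122)*(-4 - 103))**2 = ((257 + (7 + 10)/(-6 + 10)) + (-113 + 122)*(-4 - 103))**2 = ((257 + 17/4) + 9*(-107))**2 = ((257 + (1/4)*17) - 963)**2 = ((257 + 17/4) - 963)**2 = (1045/4 - 963)**2 = (-2807/4)**2 = 7879249/16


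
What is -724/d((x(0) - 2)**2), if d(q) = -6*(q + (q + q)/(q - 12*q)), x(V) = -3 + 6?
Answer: 3982/27 ≈ 147.48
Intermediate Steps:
x(V) = 3
d(q) = 12/11 - 6*q (d(q) = -6*(q + (2*q)/((-11*q))) = -6*(q + (2*q)*(-1/(11*q))) = -6*(q - 2/11) = -6*(-2/11 + q) = 12/11 - 6*q)
-724/d((x(0) - 2)**2) = -724/(12/11 - 6*(3 - 2)**2) = -724/(12/11 - 6*1**2) = -724/(12/11 - 6*1) = -724/(12/11 - 6) = -724/(-54/11) = -724*(-11/54) = 3982/27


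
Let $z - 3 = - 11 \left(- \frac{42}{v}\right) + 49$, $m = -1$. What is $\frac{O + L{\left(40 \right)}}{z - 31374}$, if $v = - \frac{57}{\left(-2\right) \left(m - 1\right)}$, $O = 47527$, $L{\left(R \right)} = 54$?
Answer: $- \frac{904039}{595734} \approx -1.5175$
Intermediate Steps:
$v = - \frac{57}{4}$ ($v = - \frac{57}{\left(-2\right) \left(-1 - 1\right)} = - \frac{57}{\left(-2\right) \left(-2\right)} = - \frac{57}{4} \approx -14.25$)
$z = \frac{372}{19}$ ($z = 3 + \left(- 11 \left(- \frac{42}{- \frac{57}{4}}\right) + 49\right) = 3 + \left(- 11 \left(\left(-42\right) \left(- \frac{4}{57}\right)\right) + 49\right) = 3 + \left(\left(-11\right) \frac{56}{19} + 49\right) = 3 + \left(- \frac{616}{19} + 49\right) = 3 + \frac{315}{19} = \frac{372}{19} \approx 19.579$)
$\frac{O + L{\left(40 \right)}}{z - 31374} = \frac{47527 + 54}{\frac{372}{19} - 31374} = \frac{47581}{- \frac{595734}{19}} = 47581 \left(- \frac{19}{595734}\right) = - \frac{904039}{595734}$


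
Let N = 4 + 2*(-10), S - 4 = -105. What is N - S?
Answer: 85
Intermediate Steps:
S = -101 (S = 4 - 105 = -101)
N = -16 (N = 4 - 20 = -16)
N - S = -16 - 1*(-101) = -16 + 101 = 85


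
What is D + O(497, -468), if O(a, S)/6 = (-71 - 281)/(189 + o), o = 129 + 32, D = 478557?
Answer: 83746419/175 ≈ 4.7855e+5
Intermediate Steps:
o = 161
O(a, S) = -1056/175 (O(a, S) = 6*((-71 - 281)/(189 + 161)) = 6*(-352/350) = 6*(-352*1/350) = 6*(-176/175) = -1056/175)
D + O(497, -468) = 478557 - 1056/175 = 83746419/175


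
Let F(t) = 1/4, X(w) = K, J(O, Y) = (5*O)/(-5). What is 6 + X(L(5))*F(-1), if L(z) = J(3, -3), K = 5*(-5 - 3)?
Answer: -4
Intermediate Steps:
J(O, Y) = -O (J(O, Y) = (5*O)*(-1/5) = -O)
K = -40 (K = 5*(-8) = -40)
L(z) = -3 (L(z) = -1*3 = -3)
X(w) = -40
F(t) = 1/4
6 + X(L(5))*F(-1) = 6 - 40*1/4 = 6 - 10 = -4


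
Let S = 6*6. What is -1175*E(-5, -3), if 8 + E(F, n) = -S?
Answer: 51700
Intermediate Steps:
S = 36
E(F, n) = -44 (E(F, n) = -8 - 1*36 = -8 - 36 = -44)
-1175*E(-5, -3) = -1175*(-44) = 51700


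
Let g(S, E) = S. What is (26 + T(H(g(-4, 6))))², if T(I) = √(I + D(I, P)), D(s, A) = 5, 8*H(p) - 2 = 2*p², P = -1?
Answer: (52 + √37)²/4 ≈ 843.40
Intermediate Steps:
H(p) = ¼ + p²/4 (H(p) = ¼ + (2*p²)/8 = ¼ + p²/4)
T(I) = √(5 + I) (T(I) = √(I + 5) = √(5 + I))
(26 + T(H(g(-4, 6))))² = (26 + √(5 + (¼ + (¼)*(-4)²)))² = (26 + √(5 + (¼ + (¼)*16)))² = (26 + √(5 + (¼ + 4)))² = (26 + √(5 + 17/4))² = (26 + √(37/4))² = (26 + √37/2)²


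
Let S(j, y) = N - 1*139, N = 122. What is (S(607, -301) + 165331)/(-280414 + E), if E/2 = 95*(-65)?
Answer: -82657/146382 ≈ -0.56467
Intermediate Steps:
E = -12350 (E = 2*(95*(-65)) = 2*(-6175) = -12350)
S(j, y) = -17 (S(j, y) = 122 - 1*139 = 122 - 139 = -17)
(S(607, -301) + 165331)/(-280414 + E) = (-17 + 165331)/(-280414 - 12350) = 165314/(-292764) = 165314*(-1/292764) = -82657/146382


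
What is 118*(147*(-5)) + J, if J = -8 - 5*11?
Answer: -86793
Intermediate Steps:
J = -63 (J = -8 - 55 = -63)
118*(147*(-5)) + J = 118*(147*(-5)) - 63 = 118*(-735) - 63 = -86730 - 63 = -86793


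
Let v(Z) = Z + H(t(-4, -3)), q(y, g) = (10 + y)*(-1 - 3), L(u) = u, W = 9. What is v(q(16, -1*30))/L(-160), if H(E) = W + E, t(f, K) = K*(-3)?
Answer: 43/80 ≈ 0.53750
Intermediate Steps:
t(f, K) = -3*K
H(E) = 9 + E
q(y, g) = -40 - 4*y (q(y, g) = (10 + y)*(-4) = -40 - 4*y)
v(Z) = 18 + Z (v(Z) = Z + (9 - 3*(-3)) = Z + (9 + 9) = Z + 18 = 18 + Z)
v(q(16, -1*30))/L(-160) = (18 + (-40 - 4*16))/(-160) = (18 + (-40 - 64))*(-1/160) = (18 - 104)*(-1/160) = -86*(-1/160) = 43/80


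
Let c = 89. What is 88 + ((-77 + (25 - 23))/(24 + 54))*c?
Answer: 63/26 ≈ 2.4231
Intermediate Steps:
88 + ((-77 + (25 - 23))/(24 + 54))*c = 88 + ((-77 + (25 - 23))/(24 + 54))*89 = 88 + ((-77 + 2)/78)*89 = 88 - 75*1/78*89 = 88 - 25/26*89 = 88 - 2225/26 = 63/26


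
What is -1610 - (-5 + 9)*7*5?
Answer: -1750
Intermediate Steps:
-1610 - (-5 + 9)*7*5 = -1610 - 4*35 = -1610 - 1*140 = -1610 - 140 = -1750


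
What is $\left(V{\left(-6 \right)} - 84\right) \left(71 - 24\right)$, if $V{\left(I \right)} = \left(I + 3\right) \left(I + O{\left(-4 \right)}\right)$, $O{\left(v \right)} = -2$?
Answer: $-2820$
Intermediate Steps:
$V{\left(I \right)} = \left(-2 + I\right) \left(3 + I\right)$ ($V{\left(I \right)} = \left(I + 3\right) \left(I - 2\right) = \left(3 + I\right) \left(-2 + I\right) = \left(-2 + I\right) \left(3 + I\right)$)
$\left(V{\left(-6 \right)} - 84\right) \left(71 - 24\right) = \left(\left(-6 - 6 + \left(-6\right)^{2}\right) - 84\right) \left(71 - 24\right) = \left(\left(-6 - 6 + 36\right) - 84\right) 47 = \left(24 - 84\right) 47 = \left(-60\right) 47 = -2820$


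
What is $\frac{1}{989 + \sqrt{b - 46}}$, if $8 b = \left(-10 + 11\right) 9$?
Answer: $\frac{7912}{7825327} - \frac{2 i \sqrt{718}}{7825327} \approx 0.0010111 - 6.8484 \cdot 10^{-6} i$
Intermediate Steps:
$b = \frac{9}{8}$ ($b = \frac{\left(-10 + 11\right) 9}{8} = \frac{1 \cdot 9}{8} = \frac{1}{8} \cdot 9 = \frac{9}{8} \approx 1.125$)
$\frac{1}{989 + \sqrt{b - 46}} = \frac{1}{989 + \sqrt{\frac{9}{8} - 46}} = \frac{1}{989 + \sqrt{- \frac{359}{8}}} = \frac{1}{989 + \frac{i \sqrt{718}}{4}}$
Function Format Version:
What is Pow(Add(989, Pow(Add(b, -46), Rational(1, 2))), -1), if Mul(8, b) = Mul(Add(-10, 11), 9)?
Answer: Add(Rational(7912, 7825327), Mul(Rational(-2, 7825327), I, Pow(718, Rational(1, 2)))) ≈ Add(0.0010111, Mul(-6.8484e-6, I))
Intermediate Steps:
b = Rational(9, 8) (b = Mul(Rational(1, 8), Mul(Add(-10, 11), 9)) = Mul(Rational(1, 8), Mul(1, 9)) = Mul(Rational(1, 8), 9) = Rational(9, 8) ≈ 1.1250)
Pow(Add(989, Pow(Add(b, -46), Rational(1, 2))), -1) = Pow(Add(989, Pow(Add(Rational(9, 8), -46), Rational(1, 2))), -1) = Pow(Add(989, Pow(Rational(-359, 8), Rational(1, 2))), -1) = Pow(Add(989, Mul(Rational(1, 4), I, Pow(718, Rational(1, 2)))), -1)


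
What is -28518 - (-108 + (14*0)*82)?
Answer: -28410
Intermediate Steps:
-28518 - (-108 + (14*0)*82) = -28518 - (-108 + 0*82) = -28518 - (-108 + 0) = -28518 - 1*(-108) = -28518 + 108 = -28410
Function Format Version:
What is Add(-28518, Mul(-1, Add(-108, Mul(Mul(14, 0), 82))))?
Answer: -28410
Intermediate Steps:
Add(-28518, Mul(-1, Add(-108, Mul(Mul(14, 0), 82)))) = Add(-28518, Mul(-1, Add(-108, Mul(0, 82)))) = Add(-28518, Mul(-1, Add(-108, 0))) = Add(-28518, Mul(-1, -108)) = Add(-28518, 108) = -28410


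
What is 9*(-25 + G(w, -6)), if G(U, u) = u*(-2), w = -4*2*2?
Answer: -117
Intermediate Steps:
w = -16 (w = -8*2 = -16)
G(U, u) = -2*u
9*(-25 + G(w, -6)) = 9*(-25 - 2*(-6)) = 9*(-25 + 12) = 9*(-13) = -117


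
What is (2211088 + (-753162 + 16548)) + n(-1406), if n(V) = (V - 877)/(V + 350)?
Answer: 519015609/352 ≈ 1.4745e+6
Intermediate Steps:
n(V) = (-877 + V)/(350 + V)
(2211088 + (-753162 + 16548)) + n(-1406) = (2211088 + (-753162 + 16548)) + (-877 - 1406)/(350 - 1406) = (2211088 - 736614) - 2283/(-1056) = 1474474 - 1/1056*(-2283) = 1474474 + 761/352 = 519015609/352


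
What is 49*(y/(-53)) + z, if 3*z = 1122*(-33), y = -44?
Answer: -651970/53 ≈ -12301.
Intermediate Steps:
z = -12342 (z = (1122*(-33))/3 = (⅓)*(-37026) = -12342)
49*(y/(-53)) + z = 49*(-44/(-53)) - 12342 = 49*(-44*(-1/53)) - 12342 = 49*(44/53) - 12342 = 2156/53 - 12342 = -651970/53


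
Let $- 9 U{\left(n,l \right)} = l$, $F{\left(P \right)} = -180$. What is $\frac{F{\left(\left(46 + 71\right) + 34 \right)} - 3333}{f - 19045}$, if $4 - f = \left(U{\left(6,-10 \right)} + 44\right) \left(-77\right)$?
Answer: $\frac{31617}{140107} \approx 0.22566$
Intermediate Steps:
$U{\left(n,l \right)} = - \frac{l}{9}$
$f = \frac{31298}{9}$ ($f = 4 - \left(\left(- \frac{1}{9}\right) \left(-10\right) + 44\right) \left(-77\right) = 4 - \left(\frac{10}{9} + 44\right) \left(-77\right) = 4 - \frac{406}{9} \left(-77\right) = 4 - - \frac{31262}{9} = 4 + \frac{31262}{9} = \frac{31298}{9} \approx 3477.6$)
$\frac{F{\left(\left(46 + 71\right) + 34 \right)} - 3333}{f - 19045} = \frac{-180 - 3333}{\frac{31298}{9} - 19045} = - \frac{3513}{- \frac{140107}{9}} = \left(-3513\right) \left(- \frac{9}{140107}\right) = \frac{31617}{140107}$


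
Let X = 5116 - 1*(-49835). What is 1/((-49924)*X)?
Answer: -1/2743373724 ≈ -3.6451e-10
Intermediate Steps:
X = 54951 (X = 5116 + 49835 = 54951)
1/((-49924)*X) = 1/(-49924*54951) = -1/49924*1/54951 = -1/2743373724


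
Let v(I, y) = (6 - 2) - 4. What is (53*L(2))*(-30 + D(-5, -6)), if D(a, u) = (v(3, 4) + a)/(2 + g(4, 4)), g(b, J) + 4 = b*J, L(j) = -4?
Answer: 45050/7 ≈ 6435.7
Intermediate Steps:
v(I, y) = 0 (v(I, y) = 4 - 4 = 0)
g(b, J) = -4 + J*b (g(b, J) = -4 + b*J = -4 + J*b)
D(a, u) = a/14 (D(a, u) = (0 + a)/(2 + (-4 + 4*4)) = a/(2 + (-4 + 16)) = a/(2 + 12) = a/14)
(53*L(2))*(-30 + D(-5, -6)) = (53*(-4))*(-30 + (1/14)*(-5)) = -212*(-30 - 5/14) = -212*(-425/14) = 45050/7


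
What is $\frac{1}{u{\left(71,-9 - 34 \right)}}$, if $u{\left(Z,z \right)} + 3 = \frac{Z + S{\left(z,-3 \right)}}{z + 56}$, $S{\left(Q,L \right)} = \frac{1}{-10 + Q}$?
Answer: $\frac{689}{1695} \approx 0.40649$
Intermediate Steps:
$u{\left(Z,z \right)} = -3 + \frac{Z + \frac{1}{-10 + z}}{56 + z}$ ($u{\left(Z,z \right)} = -3 + \frac{Z + \frac{1}{-10 + z}}{z + 56} = -3 + \frac{Z + \frac{1}{-10 + z}}{56 + z}$)
$\frac{1}{u{\left(71,-9 - 34 \right)}} = \frac{1}{\frac{1}{-10 - 43} \frac{1}{56 - 43} \left(1 + \left(-10 - 43\right) \left(-168 + 71 - 3 \left(-9 - 34\right)\right)\right)} = \frac{1}{\frac{1}{-10 - 43} \frac{1}{56 - 43} \left(1 + \left(-10 - 43\right) \left(-168 + 71 - -129\right)\right)} = \frac{1}{\frac{1}{-53} \cdot \frac{1}{13} \left(1 - 53 \left(-168 + 71 + 129\right)\right)} = \frac{1}{\left(- \frac{1}{53}\right) \frac{1}{13} \left(1 - 1696\right)} = \frac{1}{\left(- \frac{1}{53}\right) \frac{1}{13} \left(-1695\right)} = \frac{1}{\frac{1695}{689}} = \frac{689}{1695}$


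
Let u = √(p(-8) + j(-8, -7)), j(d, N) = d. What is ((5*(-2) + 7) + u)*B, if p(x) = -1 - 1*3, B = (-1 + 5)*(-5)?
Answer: 60 - 40*I*√3 ≈ 60.0 - 69.282*I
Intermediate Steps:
B = -20 (B = 4*(-5) = -20)
p(x) = -4 (p(x) = -1 - 3 = -4)
u = 2*I*√3 (u = √(-4 - 8) = √(-12) = 2*I*√3 ≈ 3.4641*I)
((5*(-2) + 7) + u)*B = ((5*(-2) + 7) + 2*I*√3)*(-20) = ((-10 + 7) + 2*I*√3)*(-20) = (-3 + 2*I*√3)*(-20) = 60 - 40*I*√3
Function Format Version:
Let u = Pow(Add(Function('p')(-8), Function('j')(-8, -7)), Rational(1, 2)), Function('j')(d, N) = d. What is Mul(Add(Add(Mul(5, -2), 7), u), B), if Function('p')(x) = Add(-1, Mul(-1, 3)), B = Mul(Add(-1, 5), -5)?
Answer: Add(60, Mul(-40, I, Pow(3, Rational(1, 2)))) ≈ Add(60.000, Mul(-69.282, I))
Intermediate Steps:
B = -20 (B = Mul(4, -5) = -20)
Function('p')(x) = -4 (Function('p')(x) = Add(-1, -3) = -4)
u = Mul(2, I, Pow(3, Rational(1, 2))) (u = Pow(Add(-4, -8), Rational(1, 2)) = Pow(-12, Rational(1, 2)) = Mul(2, I, Pow(3, Rational(1, 2))) ≈ Mul(3.4641, I))
Mul(Add(Add(Mul(5, -2), 7), u), B) = Mul(Add(Add(Mul(5, -2), 7), Mul(2, I, Pow(3, Rational(1, 2)))), -20) = Mul(Add(Add(-10, 7), Mul(2, I, Pow(3, Rational(1, 2)))), -20) = Mul(Add(-3, Mul(2, I, Pow(3, Rational(1, 2)))), -20) = Add(60, Mul(-40, I, Pow(3, Rational(1, 2))))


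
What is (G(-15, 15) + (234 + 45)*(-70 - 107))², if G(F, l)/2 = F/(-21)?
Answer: 119488440241/49 ≈ 2.4385e+9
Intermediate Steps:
G(F, l) = -2*F/21 (G(F, l) = 2*(F/(-21)) = 2*(F*(-1/21)) = 2*(-F/21) = -2*F/21)
(G(-15, 15) + (234 + 45)*(-70 - 107))² = (-2/21*(-15) + (234 + 45)*(-70 - 107))² = (10/7 + 279*(-177))² = (10/7 - 49383)² = (-345671/7)² = 119488440241/49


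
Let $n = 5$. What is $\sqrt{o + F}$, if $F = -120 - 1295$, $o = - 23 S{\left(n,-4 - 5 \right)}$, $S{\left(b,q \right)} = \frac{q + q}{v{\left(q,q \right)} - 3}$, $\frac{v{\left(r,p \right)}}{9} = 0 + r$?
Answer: $\frac{i \sqrt{278306}}{14} \approx 37.682 i$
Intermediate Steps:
$v{\left(r,p \right)} = 9 r$ ($v{\left(r,p \right)} = 9 \left(0 + r\right) = 9 r$)
$S{\left(b,q \right)} = \frac{2 q}{-3 + 9 q}$ ($S{\left(b,q \right)} = \frac{q + q}{9 q - 3} = \frac{2 q}{-3 + 9 q}$)
$o = - \frac{69}{14}$ ($o = - 23 \frac{2 \left(-4 - 5\right)}{3 \left(-1 + 3 \left(-4 - 5\right)\right)} = - 23 \cdot \frac{2}{3} \left(-9\right) \frac{1}{-1 + 3 \left(-9\right)} = - 23 \cdot \frac{2}{3} \left(-9\right) \frac{1}{-1 - 27} = - 23 \cdot \frac{2}{3} \left(-9\right) \frac{1}{-28} = - 23 \cdot \frac{2}{3} \left(-9\right) \left(- \frac{1}{28}\right) = \left(-23\right) \frac{3}{14} = - \frac{69}{14} \approx -4.9286$)
$F = -1415$
$\sqrt{o + F} = \sqrt{- \frac{69}{14} - 1415} = \sqrt{- \frac{19879}{14}} = \frac{i \sqrt{278306}}{14}$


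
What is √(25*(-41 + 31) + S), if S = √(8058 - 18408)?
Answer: √(-250 + 15*I*√46) ≈ 3.1549 + 16.123*I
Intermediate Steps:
S = 15*I*√46 (S = √(-10350) = 15*I*√46 ≈ 101.73*I)
√(25*(-41 + 31) + S) = √(25*(-41 + 31) + 15*I*√46) = √(25*(-10) + 15*I*√46) = √(-250 + 15*I*√46)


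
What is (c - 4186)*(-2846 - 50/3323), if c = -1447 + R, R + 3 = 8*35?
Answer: 50653341648/3323 ≈ 1.5243e+7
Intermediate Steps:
R = 277 (R = -3 + 8*35 = -3 + 280 = 277)
c = -1170 (c = -1447 + 277 = -1170)
(c - 4186)*(-2846 - 50/3323) = (-1170 - 4186)*(-2846 - 50/3323) = -5356*(-2846 - 50*1/3323) = -5356*(-2846 - 50/3323) = -5356*(-9457308/3323) = 50653341648/3323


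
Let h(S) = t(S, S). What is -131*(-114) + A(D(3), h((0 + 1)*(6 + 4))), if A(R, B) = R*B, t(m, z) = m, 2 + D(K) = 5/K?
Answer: 44792/3 ≈ 14931.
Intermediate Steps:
D(K) = -2 + 5/K
h(S) = S
A(R, B) = B*R
-131*(-114) + A(D(3), h((0 + 1)*(6 + 4))) = -131*(-114) + ((0 + 1)*(6 + 4))*(-2 + 5/3) = 14934 + (1*10)*(-2 + 5*(⅓)) = 14934 + 10*(-2 + 5/3) = 14934 + 10*(-⅓) = 14934 - 10/3 = 44792/3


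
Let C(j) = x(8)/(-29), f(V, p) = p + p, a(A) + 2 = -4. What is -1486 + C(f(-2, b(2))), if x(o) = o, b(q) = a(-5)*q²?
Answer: -43102/29 ≈ -1486.3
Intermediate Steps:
a(A) = -6 (a(A) = -2 - 4 = -6)
b(q) = -6*q²
f(V, p) = 2*p
C(j) = -8/29 (C(j) = 8/(-29) = 8*(-1/29) = -8/29)
-1486 + C(f(-2, b(2))) = -1486 - 8/29 = -43102/29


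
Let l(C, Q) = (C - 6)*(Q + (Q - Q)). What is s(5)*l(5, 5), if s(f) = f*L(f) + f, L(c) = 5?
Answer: -150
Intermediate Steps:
l(C, Q) = Q*(-6 + C) (l(C, Q) = (-6 + C)*(Q + 0) = (-6 + C)*Q = Q*(-6 + C))
s(f) = 6*f (s(f) = f*5 + f = 5*f + f = 6*f)
s(5)*l(5, 5) = (6*5)*(5*(-6 + 5)) = 30*(5*(-1)) = 30*(-5) = -150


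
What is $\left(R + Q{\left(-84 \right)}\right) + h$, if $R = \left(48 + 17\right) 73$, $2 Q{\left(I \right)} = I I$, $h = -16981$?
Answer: $-8708$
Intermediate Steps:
$Q{\left(I \right)} = \frac{I^{2}}{2}$ ($Q{\left(I \right)} = \frac{I I}{2} = \frac{I^{2}}{2}$)
$R = 4745$ ($R = 65 \cdot 73 = 4745$)
$\left(R + Q{\left(-84 \right)}\right) + h = \left(4745 + \frac{\left(-84\right)^{2}}{2}\right) - 16981 = \left(4745 + \frac{1}{2} \cdot 7056\right) - 16981 = \left(4745 + 3528\right) - 16981 = 8273 - 16981 = -8708$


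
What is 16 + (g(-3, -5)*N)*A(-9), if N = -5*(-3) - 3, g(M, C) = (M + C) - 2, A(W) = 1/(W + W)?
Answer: 68/3 ≈ 22.667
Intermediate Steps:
A(W) = 1/(2*W)
g(M, C) = -2 + C + M (g(M, C) = (C + M) - 2 = -2 + C + M)
N = 12 (N = 15 - 3 = 12)
16 + (g(-3, -5)*N)*A(-9) = 16 + ((-2 - 5 - 3)*12)*((½)/(-9)) = 16 + (-10*12)*((½)*(-⅑)) = 16 - 120*(-1/18) = 16 + 20/3 = 68/3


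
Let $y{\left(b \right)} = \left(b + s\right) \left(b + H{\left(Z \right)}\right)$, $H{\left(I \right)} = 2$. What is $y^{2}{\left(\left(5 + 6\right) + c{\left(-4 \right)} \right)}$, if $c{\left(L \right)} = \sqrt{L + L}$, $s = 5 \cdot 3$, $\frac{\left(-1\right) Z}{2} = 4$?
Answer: $96732 + 51480 i \sqrt{2} \approx 96732.0 + 72804.0 i$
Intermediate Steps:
$Z = -8$ ($Z = \left(-2\right) 4 = -8$)
$s = 15$
$c{\left(L \right)} = \sqrt{2} \sqrt{L}$ ($c{\left(L \right)} = \sqrt{2 L} = \sqrt{2} \sqrt{L}$)
$y{\left(b \right)} = \left(2 + b\right) \left(15 + b\right)$ ($y{\left(b \right)} = \left(b + 15\right) \left(b + 2\right) = \left(15 + b\right) \left(2 + b\right) = \left(2 + b\right) \left(15 + b\right)$)
$y^{2}{\left(\left(5 + 6\right) + c{\left(-4 \right)} \right)} = \left(30 + \left(\left(5 + 6\right) + \sqrt{2} \sqrt{-4}\right)^{2} + 17 \left(\left(5 + 6\right) + \sqrt{2} \sqrt{-4}\right)\right)^{2} = \left(30 + \left(11 + \sqrt{2} \cdot 2 i\right)^{2} + 17 \left(11 + \sqrt{2} \cdot 2 i\right)\right)^{2} = \left(30 + \left(11 + 2 i \sqrt{2}\right)^{2} + 17 \left(11 + 2 i \sqrt{2}\right)\right)^{2} = \left(30 + \left(11 + 2 i \sqrt{2}\right)^{2} + \left(187 + 34 i \sqrt{2}\right)\right)^{2} = \left(217 + \left(11 + 2 i \sqrt{2}\right)^{2} + 34 i \sqrt{2}\right)^{2}$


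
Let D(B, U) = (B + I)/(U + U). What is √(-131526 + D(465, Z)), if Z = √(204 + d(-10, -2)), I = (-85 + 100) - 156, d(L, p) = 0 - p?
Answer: 3*√(-155039926 + 927*√206)/103 ≈ 362.65*I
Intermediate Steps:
d(L, p) = -p
I = -141 (I = 15 - 156 = -141)
Z = √206 (Z = √(204 - 1*(-2)) = √(204 + 2) = √206 ≈ 14.353)
D(B, U) = (-141 + B)/(2*U) (D(B, U) = (B - 141)/(U + U) = (-141 + B)/((2*U)) = (-141 + B)*(1/(2*U)) = (-141 + B)/(2*U))
√(-131526 + D(465, Z)) = √(-131526 + (-141 + 465)/(2*(√206))) = √(-131526 + (½)*(√206/206)*324) = √(-131526 + 81*√206/103)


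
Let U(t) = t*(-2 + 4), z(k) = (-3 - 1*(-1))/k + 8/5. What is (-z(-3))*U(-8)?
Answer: 544/15 ≈ 36.267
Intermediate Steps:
z(k) = 8/5 - 2/k (z(k) = (-3 + 1)/k + 8*(⅕) = -2/k + 8/5 = 8/5 - 2/k)
U(t) = 2*t (U(t) = t*2 = 2*t)
(-z(-3))*U(-8) = (-(8/5 - 2/(-3)))*(2*(-8)) = -(8/5 - 2*(-⅓))*(-16) = -(8/5 + ⅔)*(-16) = -1*34/15*(-16) = -34/15*(-16) = 544/15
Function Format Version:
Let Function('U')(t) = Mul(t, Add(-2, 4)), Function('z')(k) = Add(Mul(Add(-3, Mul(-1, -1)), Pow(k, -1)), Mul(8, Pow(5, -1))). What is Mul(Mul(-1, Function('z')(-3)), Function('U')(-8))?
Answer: Rational(544, 15) ≈ 36.267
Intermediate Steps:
Function('z')(k) = Add(Rational(8, 5), Mul(-2, Pow(k, -1))) (Function('z')(k) = Add(Mul(Add(-3, 1), Pow(k, -1)), Mul(8, Rational(1, 5))) = Add(Mul(-2, Pow(k, -1)), Rational(8, 5)) = Add(Rational(8, 5), Mul(-2, Pow(k, -1))))
Function('U')(t) = Mul(2, t) (Function('U')(t) = Mul(t, 2) = Mul(2, t))
Mul(Mul(-1, Function('z')(-3)), Function('U')(-8)) = Mul(Mul(-1, Add(Rational(8, 5), Mul(-2, Pow(-3, -1)))), Mul(2, -8)) = Mul(Mul(-1, Add(Rational(8, 5), Mul(-2, Rational(-1, 3)))), -16) = Mul(Mul(-1, Add(Rational(8, 5), Rational(2, 3))), -16) = Mul(Mul(-1, Rational(34, 15)), -16) = Mul(Rational(-34, 15), -16) = Rational(544, 15)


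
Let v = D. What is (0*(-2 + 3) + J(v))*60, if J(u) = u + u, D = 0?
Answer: 0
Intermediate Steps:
v = 0
J(u) = 2*u
(0*(-2 + 3) + J(v))*60 = (0*(-2 + 3) + 2*0)*60 = (0*1 + 0)*60 = (0 + 0)*60 = 0*60 = 0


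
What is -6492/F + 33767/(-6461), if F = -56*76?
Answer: -3634555/982072 ≈ -3.7009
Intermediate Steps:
F = -4256
-6492/F + 33767/(-6461) = -6492/(-4256) + 33767/(-6461) = -6492*(-1/4256) + 33767*(-1/6461) = 1623/1064 - 33767/6461 = -3634555/982072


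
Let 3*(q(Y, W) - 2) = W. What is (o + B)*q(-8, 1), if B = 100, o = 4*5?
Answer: 280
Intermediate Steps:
q(Y, W) = 2 + W/3
o = 20
(o + B)*q(-8, 1) = (20 + 100)*(2 + (⅓)*1) = 120*(2 + ⅓) = 120*(7/3) = 280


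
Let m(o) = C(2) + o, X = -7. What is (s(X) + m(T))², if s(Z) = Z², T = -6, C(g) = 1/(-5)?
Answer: 45796/25 ≈ 1831.8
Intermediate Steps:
C(g) = -⅕
m(o) = -⅕ + o
(s(X) + m(T))² = ((-7)² + (-⅕ - 6))² = (49 - 31/5)² = (214/5)² = 45796/25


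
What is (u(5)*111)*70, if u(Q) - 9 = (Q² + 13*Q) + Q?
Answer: 808080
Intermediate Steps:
u(Q) = 9 + Q² + 14*Q (u(Q) = 9 + ((Q² + 13*Q) + Q) = 9 + (Q² + 14*Q) = 9 + Q² + 14*Q)
(u(5)*111)*70 = ((9 + 5² + 14*5)*111)*70 = ((9 + 25 + 70)*111)*70 = (104*111)*70 = 11544*70 = 808080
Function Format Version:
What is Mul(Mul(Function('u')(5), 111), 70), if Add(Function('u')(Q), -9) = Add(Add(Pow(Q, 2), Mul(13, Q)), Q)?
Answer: 808080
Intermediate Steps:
Function('u')(Q) = Add(9, Pow(Q, 2), Mul(14, Q)) (Function('u')(Q) = Add(9, Add(Add(Pow(Q, 2), Mul(13, Q)), Q)) = Add(9, Add(Pow(Q, 2), Mul(14, Q))) = Add(9, Pow(Q, 2), Mul(14, Q)))
Mul(Mul(Function('u')(5), 111), 70) = Mul(Mul(Add(9, Pow(5, 2), Mul(14, 5)), 111), 70) = Mul(Mul(Add(9, 25, 70), 111), 70) = Mul(Mul(104, 111), 70) = Mul(11544, 70) = 808080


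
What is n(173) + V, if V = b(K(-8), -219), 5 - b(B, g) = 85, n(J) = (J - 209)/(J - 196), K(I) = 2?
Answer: -1804/23 ≈ -78.435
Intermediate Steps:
n(J) = (-209 + J)/(-196 + J)
b(B, g) = -80 (b(B, g) = 5 - 1*85 = 5 - 85 = -80)
V = -80
n(173) + V = (-209 + 173)/(-196 + 173) - 80 = -36/(-23) - 80 = -1/23*(-36) - 80 = 36/23 - 80 = -1804/23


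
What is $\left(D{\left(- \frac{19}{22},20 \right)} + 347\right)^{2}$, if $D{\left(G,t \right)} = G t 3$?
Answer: $\frac{10543009}{121} \approx 87132.0$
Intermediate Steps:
$D{\left(G,t \right)} = 3 G t$
$\left(D{\left(- \frac{19}{22},20 \right)} + 347\right)^{2} = \left(3 \left(- \frac{19}{22}\right) 20 + 347\right)^{2} = \left(- \frac{570}{11} + 347\right)^{2} = \left(\frac{3247}{11}\right)^{2} = \frac{10543009}{121}$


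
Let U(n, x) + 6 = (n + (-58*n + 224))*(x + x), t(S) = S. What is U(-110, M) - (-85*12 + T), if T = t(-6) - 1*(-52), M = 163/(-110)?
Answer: -1005282/55 ≈ -18278.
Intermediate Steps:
M = -163/110 (M = 163*(-1/110) = -163/110 ≈ -1.4818)
T = 46 (T = -6 - 1*(-52) = -6 + 52 = 46)
U(n, x) = -6 + 2*x*(224 - 57*n) (U(n, x) = -6 + (n + (-58*n + 224))*(x + x) = -6 + (n + (224 - 58*n))*(2*x) = -6 + (224 - 57*n)*(2*x) = -6 + 2*x*(224 - 57*n))
U(-110, M) - (-85*12 + T) = (-6 + 448*(-163/110) - 114*(-110)*(-163/110)) - (-85*12 + 46) = (-6 - 36512/55 - 18582) - (-1020 + 46) = -1058852/55 - 1*(-974) = -1058852/55 + 974 = -1005282/55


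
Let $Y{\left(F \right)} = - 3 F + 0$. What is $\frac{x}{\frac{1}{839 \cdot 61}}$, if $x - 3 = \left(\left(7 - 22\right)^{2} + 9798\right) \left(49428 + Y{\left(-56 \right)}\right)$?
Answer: $25441117288269$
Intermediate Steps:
$Y{\left(F \right)} = - 3 F$
$x = 497100711$ ($x = 3 + \left(\left(7 - 22\right)^{2} + 9798\right) \left(49428 - -168\right) = 3 + \left(\left(-15\right)^{2} + 9798\right) \left(49428 + 168\right) = 3 + \left(225 + 9798\right) 49596 = 3 + 10023 \cdot 49596 = 3 + 497100708 = 497100711$)
$\frac{x}{\frac{1}{839 \cdot 61}} = \frac{497100711}{\frac{1}{839 \cdot 61}} = \frac{497100711}{\frac{1}{51179}} = 497100711 \frac{1}{\frac{1}{51179}} = 497100711 \cdot 51179 = 25441117288269$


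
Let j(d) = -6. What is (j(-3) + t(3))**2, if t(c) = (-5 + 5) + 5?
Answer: 1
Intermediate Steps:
t(c) = 5 (t(c) = 0 + 5 = 5)
(j(-3) + t(3))**2 = (-6 + 5)**2 = (-1)**2 = 1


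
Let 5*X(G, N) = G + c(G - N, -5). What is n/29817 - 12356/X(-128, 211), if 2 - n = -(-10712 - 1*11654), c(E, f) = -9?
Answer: 1839030392/4084929 ≈ 450.20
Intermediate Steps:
X(G, N) = -9/5 + G/5 (X(G, N) = (G - 9)/5 = (-9 + G)/5 = -9/5 + G/5)
n = -22364 (n = 2 - (-1)*(-10712 - 1*11654) = 2 - (-1)*(-10712 - 11654) = 2 - (-1)*(-22366) = 2 - 1*22366 = 2 - 22366 = -22364)
n/29817 - 12356/X(-128, 211) = -22364/29817 - 12356/(-9/5 + (⅕)*(-128)) = -22364*1/29817 - 12356/(-9/5 - 128/5) = -22364/29817 - 12356/(-137/5) = -22364/29817 - 12356*(-5/137) = -22364/29817 + 61780/137 = 1839030392/4084929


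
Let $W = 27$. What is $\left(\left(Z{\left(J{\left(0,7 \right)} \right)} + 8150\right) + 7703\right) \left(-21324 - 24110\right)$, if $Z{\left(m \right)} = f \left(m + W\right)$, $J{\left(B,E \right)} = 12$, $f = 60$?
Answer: $-826580762$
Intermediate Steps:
$Z{\left(m \right)} = 1620 + 60 m$ ($Z{\left(m \right)} = 60 \left(m + 27\right) = 60 \left(27 + m\right) = 1620 + 60 m$)
$\left(\left(Z{\left(J{\left(0,7 \right)} \right)} + 8150\right) + 7703\right) \left(-21324 - 24110\right) = \left(\left(\left(1620 + 60 \cdot 12\right) + 8150\right) + 7703\right) \left(-21324 - 24110\right) = \left(\left(\left(1620 + 720\right) + 8150\right) + 7703\right) \left(-45434\right) = \left(\left(2340 + 8150\right) + 7703\right) \left(-45434\right) = \left(10490 + 7703\right) \left(-45434\right) = 18193 \left(-45434\right) = -826580762$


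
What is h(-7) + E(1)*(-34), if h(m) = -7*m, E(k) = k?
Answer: 15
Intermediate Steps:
h(-7) + E(1)*(-34) = -7*(-7) + 1*(-34) = 49 - 34 = 15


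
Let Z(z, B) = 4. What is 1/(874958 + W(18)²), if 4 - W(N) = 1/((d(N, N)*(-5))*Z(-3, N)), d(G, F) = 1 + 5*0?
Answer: 400/349989761 ≈ 1.1429e-6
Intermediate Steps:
d(G, F) = 1 (d(G, F) = 1 + 0 = 1)
W(N) = 81/20 (W(N) = 4 - 1/((1*(-5))*4) = 4 - 1/((-5*4)) = 4 - 1/(-20) = 4 - 1*(-1/20) = 4 + 1/20 = 81/20)
1/(874958 + W(18)²) = 1/(874958 + (81/20)²) = 1/(874958 + 6561/400) = 1/(349989761/400) = 400/349989761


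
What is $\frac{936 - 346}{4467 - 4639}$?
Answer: $- \frac{295}{86} \approx -3.4302$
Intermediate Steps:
$\frac{936 - 346}{4467 - 4639} = \frac{590}{-172} = 590 \left(- \frac{1}{172}\right) = - \frac{295}{86}$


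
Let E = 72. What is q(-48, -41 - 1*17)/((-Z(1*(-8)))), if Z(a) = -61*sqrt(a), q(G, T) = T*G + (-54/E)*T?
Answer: -5655*I*sqrt(2)/488 ≈ -16.388*I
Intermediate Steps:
q(G, T) = -3*T/4 + G*T (q(G, T) = T*G + (-54/72)*T = G*T + (-54*1/72)*T = G*T - 3*T/4 = -3*T/4 + G*T)
q(-48, -41 - 1*17)/((-Z(1*(-8)))) = ((-41 - 1*17)*(-3 + 4*(-48))/4)/((-(-61)*sqrt(1*(-8)))) = ((-41 - 17)*(-3 - 192)/4)/((-(-61)*sqrt(-8))) = ((1/4)*(-58)*(-195))/((-(-61)*2*I*sqrt(2))) = 5655/(2*((-(-122)*I*sqrt(2)))) = 5655/(2*((122*I*sqrt(2)))) = 5655*(-I*sqrt(2)/244)/2 = -5655*I*sqrt(2)/488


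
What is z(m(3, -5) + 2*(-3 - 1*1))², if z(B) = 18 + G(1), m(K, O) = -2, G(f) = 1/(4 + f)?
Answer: 8281/25 ≈ 331.24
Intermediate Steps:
z(B) = 91/5 (z(B) = 18 + 1/(4 + 1) = 18 + 1/5 = 18 + ⅕ = 91/5)
z(m(3, -5) + 2*(-3 - 1*1))² = (91/5)² = 8281/25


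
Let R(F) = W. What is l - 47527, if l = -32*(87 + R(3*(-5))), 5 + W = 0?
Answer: -50151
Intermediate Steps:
W = -5 (W = -5 + 0 = -5)
R(F) = -5
l = -2624 (l = -32*(87 - 5) = -32*82 = -2624)
l - 47527 = -2624 - 47527 = -50151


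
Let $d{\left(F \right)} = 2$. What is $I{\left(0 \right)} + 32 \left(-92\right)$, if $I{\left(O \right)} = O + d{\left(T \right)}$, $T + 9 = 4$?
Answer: $-2942$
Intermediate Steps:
$T = -5$ ($T = -9 + 4 = -5$)
$I{\left(O \right)} = 2 + O$ ($I{\left(O \right)} = O + 2 = 2 + O$)
$I{\left(0 \right)} + 32 \left(-92\right) = \left(2 + 0\right) + 32 \left(-92\right) = 2 - 2944 = -2942$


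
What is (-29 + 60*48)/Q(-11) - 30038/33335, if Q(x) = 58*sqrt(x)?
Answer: -30038/33335 - 2851*I*sqrt(11)/638 ≈ -0.9011 - 14.821*I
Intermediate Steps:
(-29 + 60*48)/Q(-11) - 30038/33335 = (-29 + 60*48)/((58*sqrt(-11))) - 30038/33335 = (-29 + 2880)/((58*(I*sqrt(11)))) - 30038*1/33335 = 2851/((58*I*sqrt(11))) - 30038/33335 = 2851*(-I*sqrt(11)/638) - 30038/33335 = -2851*I*sqrt(11)/638 - 30038/33335 = -30038/33335 - 2851*I*sqrt(11)/638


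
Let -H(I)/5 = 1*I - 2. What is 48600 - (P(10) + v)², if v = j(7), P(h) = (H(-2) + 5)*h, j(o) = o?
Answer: -17449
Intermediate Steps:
H(I) = 10 - 5*I (H(I) = -5*(1*I - 2) = -5*(I - 2) = -5*(-2 + I) = 10 - 5*I)
P(h) = 25*h (P(h) = ((10 - 5*(-2)) + 5)*h = ((10 + 10) + 5)*h = (20 + 5)*h = 25*h)
v = 7
48600 - (P(10) + v)² = 48600 - (25*10 + 7)² = 48600 - (250 + 7)² = 48600 - 1*257² = 48600 - 1*66049 = 48600 - 66049 = -17449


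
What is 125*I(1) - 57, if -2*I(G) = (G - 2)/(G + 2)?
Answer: -217/6 ≈ -36.167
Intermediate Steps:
I(G) = -(-2 + G)/(2*(2 + G)) (I(G) = -(G - 2)/(2*(G + 2)) = -(-2 + G)/(2*(2 + G)))
125*I(1) - 57 = 125*((2 - 1*1)/(2*(2 + 1))) - 57 = 125*((½)*(2 - 1)/3) - 57 = 125*((½)*(⅓)*1) - 57 = 125*(⅙) - 57 = 125/6 - 57 = -217/6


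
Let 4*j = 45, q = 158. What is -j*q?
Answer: -3555/2 ≈ -1777.5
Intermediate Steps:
j = 45/4 (j = (¼)*45 = 45/4 ≈ 11.250)
-j*q = -45*158/4 = -1*3555/2 = -3555/2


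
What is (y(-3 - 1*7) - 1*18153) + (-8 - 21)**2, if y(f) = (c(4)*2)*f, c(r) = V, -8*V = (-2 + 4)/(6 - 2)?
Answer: -69243/4 ≈ -17311.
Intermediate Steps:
V = -1/16 (V = -(-2 + 4)/(8*(6 - 2)) = -1/(4*4) = -1/8*1/2 = -1/16 ≈ -0.062500)
c(r) = -1/16
y(f) = -f/8 (y(f) = (-1/16*2)*f = -f/8)
(y(-3 - 1*7) - 1*18153) + (-8 - 21)**2 = (-(-3 - 1*7)/8 - 1*18153) + (-8 - 21)**2 = (-(-3 - 7)/8 - 18153) + (-29)**2 = (-1/8*(-10) - 18153) + 841 = (5/4 - 18153) + 841 = -72607/4 + 841 = -69243/4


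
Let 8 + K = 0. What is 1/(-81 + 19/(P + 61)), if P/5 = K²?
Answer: -381/30842 ≈ -0.012353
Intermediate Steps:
K = -8 (K = -8 + 0 = -8)
P = 320 (P = 5*(-8)² = 5*64 = 320)
1/(-81 + 19/(P + 61)) = 1/(-81 + 19/(320 + 61)) = 1/(-81 + 19/381) = 1/(-30842/381) = -381/30842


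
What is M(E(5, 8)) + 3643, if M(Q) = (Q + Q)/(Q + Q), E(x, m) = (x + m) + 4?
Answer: 3644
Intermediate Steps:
E(x, m) = 4 + m + x (E(x, m) = (m + x) + 4 = 4 + m + x)
M(Q) = 1 (M(Q) = (2*Q)/((2*Q)) = (2*Q)*(1/(2*Q)) = 1)
M(E(5, 8)) + 3643 = 1 + 3643 = 3644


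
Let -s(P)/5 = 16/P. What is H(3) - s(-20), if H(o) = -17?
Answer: -21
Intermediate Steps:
s(P) = -80/P
H(3) - s(-20) = -17 - (-80)/(-20) = -17 - (-80)*(-1)/20 = -17 - 1*4 = -17 - 4 = -21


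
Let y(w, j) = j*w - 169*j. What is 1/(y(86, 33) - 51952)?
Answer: -1/54691 ≈ -1.8285e-5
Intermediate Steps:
y(w, j) = -169*j + j*w
1/(y(86, 33) - 51952) = 1/(33*(-169 + 86) - 51952) = 1/(33*(-83) - 51952) = 1/(-2739 - 51952) = 1/(-54691) = -1/54691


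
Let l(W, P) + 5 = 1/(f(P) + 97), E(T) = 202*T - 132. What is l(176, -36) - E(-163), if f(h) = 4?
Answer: 3338354/101 ≈ 33053.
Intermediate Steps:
E(T) = -132 + 202*T
l(W, P) = -504/101 (l(W, P) = -5 + 1/(4 + 97) = -5 + 1/101 = -504/101)
l(176, -36) - E(-163) = -504/101 - (-132 + 202*(-163)) = -504/101 - (-132 - 32926) = -504/101 - 1*(-33058) = -504/101 + 33058 = 3338354/101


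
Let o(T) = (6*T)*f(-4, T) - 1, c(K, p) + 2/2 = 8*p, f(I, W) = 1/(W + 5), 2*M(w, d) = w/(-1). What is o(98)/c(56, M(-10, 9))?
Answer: 485/4017 ≈ 0.12074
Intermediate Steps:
M(w, d) = -w/2 (M(w, d) = (w/(-1))/2 = (w*(-1))/2 = (-w)/2 = -w/2)
f(I, W) = 1/(5 + W)
c(K, p) = -1 + 8*p
o(T) = -1 + 6*T/(5 + T) (o(T) = (6*T)/(5 + T) - 1 = 6*T/(5 + T) - 1 = -1 + 6*T/(5 + T))
o(98)/c(56, M(-10, 9)) = (5*(-1 + 98)/(5 + 98))/(-1 + 8*(-½*(-10))) = (5*97/103)/(-1 + 8*5) = (5*(1/103)*97)/(-1 + 40) = (485/103)/39 = (485/103)*(1/39) = 485/4017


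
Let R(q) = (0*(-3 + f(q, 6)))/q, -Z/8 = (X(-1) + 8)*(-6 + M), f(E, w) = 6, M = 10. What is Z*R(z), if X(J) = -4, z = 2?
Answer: 0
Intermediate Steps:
Z = -128 (Z = -8*(-4 + 8)*(-6 + 10) = -32*4 = -8*16 = -128)
R(q) = 0 (R(q) = (0*(-3 + 6))/q = (0*3)/q = 0/q = 0)
Z*R(z) = -128*0 = 0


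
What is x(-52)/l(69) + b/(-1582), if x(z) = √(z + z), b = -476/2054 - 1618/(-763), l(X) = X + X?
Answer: -740046/619828391 + I*√26/69 ≈ -0.001194 + 0.073899*I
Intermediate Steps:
l(X) = 2*X
b = 1480092/783601 (b = -476*1/2054 - 1618*(-1/763) = -238/1027 + 1618/763 = 1480092/783601 ≈ 1.8888)
x(z) = √2*√z (x(z) = √(2*z) = √2*√z)
x(-52)/l(69) + b/(-1582) = (√2*√(-52))/((2*69)) + (1480092/783601)/(-1582) = (√2*(2*I*√13))/138 + (1480092/783601)*(-1/1582) = (2*I*√26)*(1/138) - 740046/619828391 = I*√26/69 - 740046/619828391 = -740046/619828391 + I*√26/69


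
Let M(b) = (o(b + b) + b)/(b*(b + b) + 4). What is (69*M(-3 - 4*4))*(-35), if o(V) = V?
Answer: 45885/242 ≈ 189.61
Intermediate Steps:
M(b) = 3*b/(4 + 2*b²) (M(b) = ((b + b) + b)/(b*(b + b) + 4) = (2*b + b)/(b*(2*b) + 4) = (3*b)/(2*b² + 4) = (3*b)/(4 + 2*b²) = 3*b/(4 + 2*b²))
(69*M(-3 - 4*4))*(-35) = (69*(3*(-3 - 4*4)/(2*(2 + (-3 - 4*4)²))))*(-35) = (69*(3*(-3 - 16)/(2*(2 + (-3 - 16)²))))*(-35) = (69*((3/2)*(-19)/(2 + (-19)²)))*(-35) = (69*((3/2)*(-19)/(2 + 361)))*(-35) = (69*((3/2)*(-19)/363))*(-35) = (69*((3/2)*(-19)*(1/363)))*(-35) = (69*(-19/242))*(-35) = -1311/242*(-35) = 45885/242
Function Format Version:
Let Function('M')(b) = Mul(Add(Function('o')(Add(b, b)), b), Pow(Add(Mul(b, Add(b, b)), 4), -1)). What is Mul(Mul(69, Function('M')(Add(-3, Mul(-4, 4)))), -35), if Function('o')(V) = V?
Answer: Rational(45885, 242) ≈ 189.61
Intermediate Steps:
Function('M')(b) = Mul(3, b, Pow(Add(4, Mul(2, Pow(b, 2))), -1)) (Function('M')(b) = Mul(Add(Add(b, b), b), Pow(Add(Mul(b, Add(b, b)), 4), -1)) = Mul(Add(Mul(2, b), b), Pow(Add(Mul(b, Mul(2, b)), 4), -1)) = Mul(Mul(3, b), Pow(Add(Mul(2, Pow(b, 2)), 4), -1)) = Mul(Mul(3, b), Pow(Add(4, Mul(2, Pow(b, 2))), -1)) = Mul(3, b, Pow(Add(4, Mul(2, Pow(b, 2))), -1)))
Mul(Mul(69, Function('M')(Add(-3, Mul(-4, 4)))), -35) = Mul(Mul(69, Mul(Rational(3, 2), Add(-3, Mul(-4, 4)), Pow(Add(2, Pow(Add(-3, Mul(-4, 4)), 2)), -1))), -35) = Mul(Mul(69, Mul(Rational(3, 2), Add(-3, -16), Pow(Add(2, Pow(Add(-3, -16), 2)), -1))), -35) = Mul(Mul(69, Mul(Rational(3, 2), -19, Pow(Add(2, Pow(-19, 2)), -1))), -35) = Mul(Mul(69, Mul(Rational(3, 2), -19, Pow(Add(2, 361), -1))), -35) = Mul(Mul(69, Mul(Rational(3, 2), -19, Pow(363, -1))), -35) = Mul(Mul(69, Mul(Rational(3, 2), -19, Rational(1, 363))), -35) = Mul(Mul(69, Rational(-19, 242)), -35) = Mul(Rational(-1311, 242), -35) = Rational(45885, 242)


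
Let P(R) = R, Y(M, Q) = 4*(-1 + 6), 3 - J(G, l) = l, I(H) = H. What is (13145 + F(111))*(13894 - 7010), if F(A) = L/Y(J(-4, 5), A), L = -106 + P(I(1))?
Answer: 90454039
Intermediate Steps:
J(G, l) = 3 - l
Y(M, Q) = 20 (Y(M, Q) = 4*5 = 20)
L = -105 (L = -106 + 1 = -105)
F(A) = -21/4 (F(A) = -105/20 = -105*1/20 = -21/4)
(13145 + F(111))*(13894 - 7010) = (13145 - 21/4)*(13894 - 7010) = (52559/4)*6884 = 90454039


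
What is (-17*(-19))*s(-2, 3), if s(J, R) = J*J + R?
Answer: 2261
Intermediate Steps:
s(J, R) = R + J**2 (s(J, R) = J**2 + R = R + J**2)
(-17*(-19))*s(-2, 3) = (-17*(-19))*(3 + (-2)**2) = 323*(3 + 4) = 323*7 = 2261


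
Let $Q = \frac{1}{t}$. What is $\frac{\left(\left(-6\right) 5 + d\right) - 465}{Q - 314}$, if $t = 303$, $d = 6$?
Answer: $\frac{148167}{95141} \approx 1.5573$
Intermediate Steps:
$Q = \frac{1}{303} \approx 0.0033003$
$\frac{\left(\left(-6\right) 5 + d\right) - 465}{Q - 314} = \frac{\left(\left(-6\right) 5 + 6\right) - 465}{\frac{1}{303} - 314} = \frac{\left(-30 + 6\right) - 465}{- \frac{95141}{303}} = - \frac{303 \left(-24 - 465\right)}{95141} = \left(- \frac{303}{95141}\right) \left(-489\right) = \frac{148167}{95141}$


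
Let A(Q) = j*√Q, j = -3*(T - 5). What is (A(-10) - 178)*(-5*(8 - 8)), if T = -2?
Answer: 0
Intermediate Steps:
j = 21 (j = -3*(-2 - 5) = -3*(-7) = 21)
A(Q) = 21*√Q
(A(-10) - 178)*(-5*(8 - 8)) = (21*√(-10) - 178)*(-5*(8 - 8)) = (21*(I*√10) - 178)*(-5*0) = (21*I*√10 - 178)*0 = (-178 + 21*I*√10)*0 = 0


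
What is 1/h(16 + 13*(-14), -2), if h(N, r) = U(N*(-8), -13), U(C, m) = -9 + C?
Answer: 1/1319 ≈ 0.00075815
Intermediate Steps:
h(N, r) = -9 - 8*N (h(N, r) = -9 + N*(-8) = -9 - 8*N)
1/h(16 + 13*(-14), -2) = 1/(-9 - 8*(16 + 13*(-14))) = 1/(-9 - 8*(16 - 182)) = 1/(-9 - 8*(-166)) = 1/(-9 + 1328) = 1/1319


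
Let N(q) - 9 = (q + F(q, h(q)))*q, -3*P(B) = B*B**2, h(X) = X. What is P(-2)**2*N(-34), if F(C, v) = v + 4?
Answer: 139840/9 ≈ 15538.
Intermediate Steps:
F(C, v) = 4 + v
P(B) = -B**3/3 (P(B) = -B*B**2/3 = -B**3/3)
N(q) = 9 + q*(4 + 2*q) (N(q) = 9 + (q + (4 + q))*q = 9 + (4 + 2*q)*q = 9 + q*(4 + 2*q))
P(-2)**2*N(-34) = (-1/3*(-2)**3)**2*(9 + (-34)**2 - 34*(4 - 34)) = (-1/3*(-8))**2*(9 + 1156 - 34*(-30)) = (8/3)**2*(9 + 1156 + 1020) = (64/9)*2185 = 139840/9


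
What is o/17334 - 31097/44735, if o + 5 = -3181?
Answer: -12621502/14359935 ≈ -0.87894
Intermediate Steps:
o = -3186 (o = -5 - 3181 = -3186)
o/17334 - 31097/44735 = -3186/17334 - 31097/44735 = -3186*1/17334 - 31097*1/44735 = -59/321 - 31097/44735 = -12621502/14359935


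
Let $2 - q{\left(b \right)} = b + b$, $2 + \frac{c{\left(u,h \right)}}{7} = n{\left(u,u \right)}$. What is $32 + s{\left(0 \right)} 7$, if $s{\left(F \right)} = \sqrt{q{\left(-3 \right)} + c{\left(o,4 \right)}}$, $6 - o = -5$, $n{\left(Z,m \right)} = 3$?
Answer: $32 + 7 \sqrt{15} \approx 59.111$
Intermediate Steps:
$o = 11$ ($o = 6 - -5 = 6 + 5 = 11$)
$c{\left(u,h \right)} = 7$ ($c{\left(u,h \right)} = -14 + 7 \cdot 3 = -14 + 21 = 7$)
$q{\left(b \right)} = 2 - 2 b$ ($q{\left(b \right)} = 2 - \left(b + b\right) = 2 - 2 b$)
$s{\left(F \right)} = \sqrt{15}$ ($s{\left(F \right)} = \sqrt{\left(2 - -6\right) + 7} = \sqrt{\left(2 + 6\right) + 7} = \sqrt{8 + 7} = \sqrt{15}$)
$32 + s{\left(0 \right)} 7 = 32 + \sqrt{15} \cdot 7 = 32 + 7 \sqrt{15}$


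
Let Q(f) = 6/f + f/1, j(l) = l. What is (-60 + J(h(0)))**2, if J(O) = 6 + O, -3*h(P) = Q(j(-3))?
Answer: 24649/9 ≈ 2738.8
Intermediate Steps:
Q(f) = f + 6/f (Q(f) = 6/f + f*1 = 6/f + f = f + 6/f)
h(P) = 5/3 (h(P) = -(-3 + 6/(-3))/3 = -(-3 + 6*(-1/3))/3 = -(-3 - 2)/3 = -1/3*(-5) = 5/3)
(-60 + J(h(0)))**2 = (-60 + (6 + 5/3))**2 = (-60 + 23/3)**2 = (-157/3)**2 = 24649/9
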